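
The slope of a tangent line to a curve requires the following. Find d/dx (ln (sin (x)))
Chain rule: d/dx[ln(u)] = u'/u where u = sin(x)
u' = cos(x)

Answer: (cos(x))/(sin(x))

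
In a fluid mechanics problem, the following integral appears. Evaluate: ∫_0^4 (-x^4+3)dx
Step 1: Find antiderivative F(x)=(-1/5)x^5 + 3x
Step 2: F(4) - F(0)=-964/5 - (0)=-964/5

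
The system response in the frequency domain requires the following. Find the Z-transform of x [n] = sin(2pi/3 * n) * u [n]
Z{sin(w0*n)*u[n]}=z*sin(w0)/(z^2 - 2z*cos(w0) + 1)
With w0=2pi/3: X(z)=z*sin(2pi/3)/(z^2 - 2z*cos(2pi/3) + 1)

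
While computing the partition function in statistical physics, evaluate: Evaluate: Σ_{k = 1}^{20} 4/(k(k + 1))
Partial fractions: 4/(k(k+1))=4/k - 4/(k+1)
Telescoping sum: 4(1-1/21)=4·20/21

Answer: 80/21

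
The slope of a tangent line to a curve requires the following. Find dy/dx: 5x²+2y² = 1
Differentiate: 10x + 4y·(dy/dx)=0
dy/dx=-10x/(4y)=-(5/2)·(x/y)

Answer: dy/dx=-(5/2)·(x/y)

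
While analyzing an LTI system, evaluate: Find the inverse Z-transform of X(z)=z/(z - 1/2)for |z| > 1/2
Standard pair: z/(z-a) <-> a^n * u[n] for causal signals
With a = 1/2: x[n] = (1/2)^n * u[n]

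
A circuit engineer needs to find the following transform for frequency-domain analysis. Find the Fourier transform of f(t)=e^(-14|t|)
Using the standard pair: F{e^(-a|t|)} = 2a/(a^2 + omega^2)
With a = 14: F(omega) = 28/(196 + omega^2)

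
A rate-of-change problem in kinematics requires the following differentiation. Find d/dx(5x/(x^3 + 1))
Quotient rule: (f/g)' = (f'g - fg')/g²
f = 5x, f' = 5
g = x^3+1, g' = 3x^2

Answer: (5·(x^3+1)-15x^3)/(x^3+1)²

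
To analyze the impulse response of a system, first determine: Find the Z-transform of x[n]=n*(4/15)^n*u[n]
Using the property Z{n*a^n*u[n]} = az/(z-a)^2
With a = 4/15: X(z) = (4/15)z/(z - 4/15)^2, |z| > 4/15

Answer: (4/15)z/(z - 4/15)^2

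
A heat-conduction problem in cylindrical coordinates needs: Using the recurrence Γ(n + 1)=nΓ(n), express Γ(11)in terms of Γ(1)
Γ(11) = 10Γ(10) = 10·9Γ(9) = ... = 10!·Γ(1) = 3628800·Γ(1)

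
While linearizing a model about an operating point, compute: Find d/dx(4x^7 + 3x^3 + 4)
Power rule: d/dx(ax^n)=n·a·x^(n-1)
Term by term: 28·x^6+9·x^2

Answer: 28x^6+9x^2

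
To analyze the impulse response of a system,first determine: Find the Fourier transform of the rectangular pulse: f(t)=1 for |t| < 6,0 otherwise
F(omega) = integral from -6 to 6 of e^(-j * omega * t) dt
= 2 * sin(6 * omega)/omega = 12 * sinc(6 * omega/pi)

Answer: 2 * sin(6 * omega)/omega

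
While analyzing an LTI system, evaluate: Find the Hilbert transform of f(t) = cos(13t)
The Hilbert transform shifts each frequency component by -pi/2.
H{cos(wt)}=sin(wt)
With w=13: H{cos(13t)}=sin(13t)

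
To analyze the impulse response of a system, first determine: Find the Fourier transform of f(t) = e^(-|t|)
Using the standard pair: F{e^(-a|t|)} = 2a/(a^2+omega^2)
With a = 1: F(omega) = 2/(1+omega^2)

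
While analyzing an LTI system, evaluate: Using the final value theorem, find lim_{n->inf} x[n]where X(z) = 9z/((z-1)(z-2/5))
Final value theorem: lim x[n]=lim_{z->1} (z-1)*X(z)
(z-1)*X(z)=9z/(z-2/5)
As z->1: 9/(1 - 2/5)=9/(3/5)=15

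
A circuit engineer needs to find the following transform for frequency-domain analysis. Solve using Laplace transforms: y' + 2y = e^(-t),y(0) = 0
Take L: sY - 0 + 2Y = 1/(s + 1)
Y(s + 2) = 1/(s + 1) + 0
Y = 1/((s + 1)(s + 2)) + 0/(s + 2)
Partial fractions: 1/((s + 1)(s + 2)) = 1/(s + 1) - 1/(s + 2)
So Y = 1/(s + 1) - 1/(s + 2)
Inverse Laplace transform (L^(-1){1/(s + 1)} = e^(-t), L^(-1){1/(s + 2)} = e^(-2t)):

Answer: y(t) = 1·e^(-t) - e^(-2t)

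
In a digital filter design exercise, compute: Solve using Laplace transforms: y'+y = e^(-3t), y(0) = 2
Take L: sY - 2+Y=1/(s+3)
Y(s+1)=1/(s+3)+2
Y=1/((s+3)(s+1))+2/(s+1)
Partial fractions: 1/((s+3)(s+1))=-(1/2)/(s+3)+(1/2)/(s+1)
So Y=-(1/2)/(s+3)+(5/2)/(s+1)
Inverse Laplace transform (L^(-1){1/(s+3)}=e^(-3t), L^(-1){1/(s+1)}=e^(-t)):

Answer: y(t)=(-1/2)·e^(-3t)+(5/2)·e^(-t)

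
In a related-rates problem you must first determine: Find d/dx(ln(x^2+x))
Chain rule: d/dx[ln(u)]=u'/u where u=x^2 + x
u'=2x + 1

Answer: (2x + 1)/(x^2 + x)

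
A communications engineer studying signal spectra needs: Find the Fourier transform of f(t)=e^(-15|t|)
Using the standard pair: F{e^(-a|t|)} = 2a/(a^2 + omega^2)
With a = 15: F(omega) = 30/(225 + omega^2)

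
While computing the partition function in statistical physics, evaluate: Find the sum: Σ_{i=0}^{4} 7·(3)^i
Geometric series: S=a(1 - r^n)/(1 - r)
a=7, r=3, n=5
S=7(1-243)/-2=847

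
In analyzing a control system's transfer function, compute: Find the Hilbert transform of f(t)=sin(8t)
The Hilbert transform shifts each frequency component by -pi/2.
H{sin(wt)}=-cos(wt)
With w=8: H{sin(8t)}=-cos(8t)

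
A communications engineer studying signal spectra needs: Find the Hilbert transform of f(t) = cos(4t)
The Hilbert transform shifts each frequency component by -pi/2.
H{cos(wt)} = sin(wt)
With w = 4: H{cos(4t)} = sin(4t)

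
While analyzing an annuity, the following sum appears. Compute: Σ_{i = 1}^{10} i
Using formula: Σ i^1=n(n+1)/2=10·11/2=55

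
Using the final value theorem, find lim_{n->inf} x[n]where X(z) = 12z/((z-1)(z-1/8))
Final value theorem: lim x[n] = lim_{z->1} (z-1) * X(z)
(z-1) * X(z) = 12z/(z-1/8)
As z->1: 12/(1-1/8) = 12/(7/8) = 96/7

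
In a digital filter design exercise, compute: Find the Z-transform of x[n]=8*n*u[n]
Z{n * u[n]} = z/(z-1)^2
By linearity: Z{8 * n * u[n]} = 8z/(z-1)^2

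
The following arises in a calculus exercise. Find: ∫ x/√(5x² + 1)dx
Let u=5x²+1, du=10x dx
∫ (1/10)·u^(-1/2) du=√u/5+C

Answer: √(5x²+1)/5+C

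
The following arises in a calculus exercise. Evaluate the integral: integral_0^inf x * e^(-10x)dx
This is a Gamma integral. Substitute u = 10x (du = 10 dx):
integral_0^inf x*e^(-10x) dx = (1/10^2) integral_0^inf u^1*e^(-u) du
= Gamma(2)/10^2 = 1!/10^2 = 1/100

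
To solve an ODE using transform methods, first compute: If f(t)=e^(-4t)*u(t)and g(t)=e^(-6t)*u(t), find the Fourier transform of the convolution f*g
By the convolution theorem: F{f * g} = F(omega) * G(omega)
F(omega) = 1/(4+j * omega), G(omega) = 1/(6+j * omega)
F{f * g} = 1/((4+j * omega)(6+j * omega))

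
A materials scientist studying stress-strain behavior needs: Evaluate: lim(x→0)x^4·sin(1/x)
Squeeze theorem: -|x^4| ≤ x^4·sin(1/x) ≤ |x^4|
Since x^4 → 0 as x → 0, by squeeze theorem the limit is 0

Answer: 0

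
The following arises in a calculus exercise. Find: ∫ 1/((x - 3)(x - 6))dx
Partial fractions: 1/((x-3)(x-6))=A/(x-3) + B/(x-6)
A=-1/3, B=1/3
∫ [-1/3· 1/(x-3) + 1/3· 1/(x-6)] dx
=(1/3)[ln|x-6| - ln|x-3|] + C

Answer: (1/3)·ln|(x-6)/(x-3)| + C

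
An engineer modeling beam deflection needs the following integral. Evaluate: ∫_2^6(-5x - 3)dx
Step 1: Find antiderivative F(x) = (-5/2)x^2-3x
Step 2: F(6) - F(2) = -108 - (-16) = -92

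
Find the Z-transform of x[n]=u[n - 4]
Using the time-shift property: Z{u[n-4]}=z^(-4) * z/(z-1)
=z^(-3)/(z-1)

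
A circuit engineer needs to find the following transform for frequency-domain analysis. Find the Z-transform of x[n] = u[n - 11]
Using the time-shift property: Z{u[n-11]} = z^(-11) * z/(z-1)
= z^(-10)/(z-1)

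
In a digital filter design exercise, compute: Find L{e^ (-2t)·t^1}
First shifting: L{e^(at)f(t)}=F(s-a)
L{t^1}=1/s^2
Shift s → s+2: 1/(s+2)^2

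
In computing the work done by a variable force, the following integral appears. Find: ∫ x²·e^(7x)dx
Integration by parts twice:
First: u=x², dv=e^(7x) dx => x²e^(7x)/7 - (2/7)∫ xe^(7x) dx
Second (∫ xe^(7x) dx): xe^(7x)/7 - e^(7x)/49
Combining: e^(7x)(x²/7 - 2x/49 + 2/343) + C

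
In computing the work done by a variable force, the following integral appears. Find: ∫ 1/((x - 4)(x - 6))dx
Partial fractions: 1/((x-4)(x-6)) = A/(x-4)+B/(x-6)
A = -1/2, B = 1/2
∫ [-1/2· 1/(x-4)+1/2· 1/(x-6)] dx
= (1/2)[ln|x-6| - ln|x-4|]+C

Answer: (1/2)·ln|(x-6)/(x-4)|+C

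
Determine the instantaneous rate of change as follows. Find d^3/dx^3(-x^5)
Apply power rule 3 times:
d^1: -5x^4
d^2: -20x^3
d^3: -60x^2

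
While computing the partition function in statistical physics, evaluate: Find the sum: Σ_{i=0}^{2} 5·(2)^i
Geometric series: S = a(1 - r^n)/(1 - r)
a = 5, r = 2, n = 3
S = 5(1 - 8)/-1 = 35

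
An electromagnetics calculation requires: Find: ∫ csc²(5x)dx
Since d/dx[-cot(5x)] = 5csc²(5x), integral = -cot(5x)/5+C

Answer: (-1/5)cot(5x)+C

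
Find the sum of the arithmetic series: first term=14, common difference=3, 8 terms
Last term: a_n = 14 + (8 - 1)·3 = 35
Sum = n(a_1 + a_n)/2 = 8(14 + 35)/2 = 196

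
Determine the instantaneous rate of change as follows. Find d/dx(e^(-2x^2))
Chain rule: d/dx[e^u]=e^u · u' where u=-2x^2
u'=-4x

Answer: -4x·e^(-2x^2)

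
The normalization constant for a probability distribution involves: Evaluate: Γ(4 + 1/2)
Γ(n+1/2) = (2n)!√π/(4^n·n!)
= 40320√π/(256·24) = (105/16)·√π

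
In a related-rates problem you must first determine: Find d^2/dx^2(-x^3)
Apply power rule 2 times:
d^1: -3x^2
d^2: -6x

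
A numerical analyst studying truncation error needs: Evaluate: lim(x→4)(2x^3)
Polynomial is continuous, so substitute x=4:
2·4^3=128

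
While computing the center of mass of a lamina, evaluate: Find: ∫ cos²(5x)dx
Using identity cos²(u) = (1 + cos(2u))/2:
∫ (1 + cos(10x))/2 dx = x/2 + sin(10x)/20 + C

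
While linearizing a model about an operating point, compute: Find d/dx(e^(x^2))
Chain rule: d/dx[e^u]=e^u · u' where u=x^2
u'=2x

Answer: 2x·e^(x^2)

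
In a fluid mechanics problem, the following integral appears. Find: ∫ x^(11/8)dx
Power rule: ∫ x^(11/8) dx=x^(19/8)/(19/8) + C

Answer: (8/19)·x^(19/8) + C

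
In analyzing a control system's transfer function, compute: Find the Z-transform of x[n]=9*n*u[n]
Z{n*u[n]} = z/(z-1)^2
By linearity: Z{9*n*u[n]} = 9z/(z-1)^2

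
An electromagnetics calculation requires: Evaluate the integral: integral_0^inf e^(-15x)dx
integral_0^inf e^(-15x) dx=[-1/15 * e^(-15x)]_0^inf
=0 - (-1/15)=1/15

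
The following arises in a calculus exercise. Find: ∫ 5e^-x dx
Since d/dx[e^-x] = - e^-x, we get -5e^-x + C

Answer: -5e^-x + C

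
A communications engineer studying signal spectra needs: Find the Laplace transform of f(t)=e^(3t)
L{e^(at)} = 1/(s-a)
L{e^(3t)} = 1/(s-3)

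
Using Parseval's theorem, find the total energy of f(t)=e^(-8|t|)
Parseval's theorem: E = integral |f(t)|^2 dt = (1/2pi) integral |F(omega)|^2 domega
E = integral_{-inf}^{inf} e^(-16|t|) dt = 2*integral_0^inf e^(-16t) dt = 2/(2*8) = 1/8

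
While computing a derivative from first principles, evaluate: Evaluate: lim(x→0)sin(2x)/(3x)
L'Hôpital (0/0): lim 2cos(2x)/3=2/3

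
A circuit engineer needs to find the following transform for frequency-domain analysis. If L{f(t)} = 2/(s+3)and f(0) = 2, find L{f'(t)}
L{f'(t)} = s·F(s) - f(0) = 2s/(s + 3) - 2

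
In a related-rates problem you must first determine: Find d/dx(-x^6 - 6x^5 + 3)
Power rule: d/dx(ax^n) = n·a·x^(n-1)
Term by term: -6·x^5 - 30·x^4

Answer: -6x^5 - 30x^4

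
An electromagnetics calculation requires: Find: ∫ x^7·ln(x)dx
By parts: u=ln(x), dv=x^7 dx
du=1/x dx, v=x^8/8
=x^8·ln(x)/8 - ∫ x^7/8 dx
=x^8·ln(x)/8 - x^8/64 + C

Answer: x^8(ln(x)/8 - 1/64) + C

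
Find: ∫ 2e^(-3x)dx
Since d/dx[e^(-3x)] = -3e^(-3x), we get -2/3 e^(-3x)+C

Answer: (-2/3)e^(-3x)+C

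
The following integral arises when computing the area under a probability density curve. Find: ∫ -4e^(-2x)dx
Since d/dx[e^(-2x)] = -2e^(-2x), we get 2 e^(-2x) + C

Answer: 2e^(-2x) + C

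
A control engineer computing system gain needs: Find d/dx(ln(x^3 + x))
Chain rule: d/dx[ln(u)]=u'/u where u=x^3 + x
u'=3x^2 + 1

Answer: (3x^2 + 1)/(x^3 + x)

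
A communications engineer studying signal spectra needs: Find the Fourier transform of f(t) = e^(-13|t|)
Using the standard pair: F{e^(-a|t|)} = 2a/(a^2+omega^2)
With a = 13: F(omega) = 26/(169+omega^2)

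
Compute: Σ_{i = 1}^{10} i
Using formula: Σ i^1=n(n+1)/2=10·11/2=55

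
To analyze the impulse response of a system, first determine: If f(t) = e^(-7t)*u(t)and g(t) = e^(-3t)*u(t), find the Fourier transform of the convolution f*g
By the convolution theorem: F{f * g} = F(omega) * G(omega)
F(omega) = 1/(7+j * omega), G(omega) = 1/(3+j * omega)
F{f * g} = 1/((7+j * omega)(3+j * omega))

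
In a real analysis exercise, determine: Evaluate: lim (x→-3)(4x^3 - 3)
Polynomial is continuous, so substitute x=-3:
4·(-3)^3-3=-111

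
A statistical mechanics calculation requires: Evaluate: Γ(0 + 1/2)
Γ(1/2)=√π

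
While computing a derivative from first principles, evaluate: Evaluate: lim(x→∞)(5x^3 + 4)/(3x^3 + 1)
Divide numerator and denominator by x^3:
lim (5+4/x^3)/(3+1/x^3)=5/3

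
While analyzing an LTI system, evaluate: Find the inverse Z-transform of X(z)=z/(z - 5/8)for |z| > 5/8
Standard pair: z/(z-a) <-> a^n * u[n] for causal signals
With a=5/8: x[n]=(5/8)^n * u[n]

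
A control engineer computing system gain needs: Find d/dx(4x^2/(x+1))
Quotient rule: (f/g)' = (f'g - fg')/g²
f = 4x^2, f' = 8x
g = x+1, g' = 1

Answer: (8x·(x+1)-4x^2)/(x+1)²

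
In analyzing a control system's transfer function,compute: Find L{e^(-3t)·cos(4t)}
First shifting: L{e^(at)f(t)}=F(s-a)
L{cos(4t)}=s/(s² + 16)
Shift: (s + 3)/((s + 3)² + 16)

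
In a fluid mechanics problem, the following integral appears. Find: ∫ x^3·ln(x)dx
By parts: u=ln(x), dv=x^3 dx
du=1/x dx, v=x^4/4
=x^4·ln(x)/4 - ∫ x^3/4 dx
=x^4·ln(x)/4 - x^4/16+C

Answer: x^4(ln(x)/4-1/16)+C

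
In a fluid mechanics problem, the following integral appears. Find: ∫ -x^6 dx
Using power rule: ∫ -x^6 dx = -1/7 x^7+C = (-1/7)x^7+C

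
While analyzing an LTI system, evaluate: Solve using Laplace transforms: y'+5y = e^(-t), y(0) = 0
Take L: sY - 0 + 5Y = 1/(s + 1)
Y(s + 5) = 1/(s + 1) + 0
Y = 1/((s + 1)(s + 5)) + 0/(s + 5)
Partial fractions: 1/((s + 1)(s + 5)) = (1/4)/(s + 1) - (1/4)/(s + 5)
So Y = (1/4)/(s + 1) - (1/4)/(s + 5)
Inverse Laplace transform (L^(-1){1/(s + 1)} = e^(-t), L^(-1){1/(s + 5)} = e^(-5t)):

Answer: y(t) = (1/4)·e^(-t) - (1/4)·e^(-5t)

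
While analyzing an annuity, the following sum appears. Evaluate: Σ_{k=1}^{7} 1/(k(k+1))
Partial fractions: 1/(k(k + 1))=1/k - 1/(k + 1)
Telescoping sum: 1(1 - 1/8)=1·7/8

Answer: 7/8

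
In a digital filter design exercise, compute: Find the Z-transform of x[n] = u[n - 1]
Using the time-shift property: Z{u[n-1]}=z^(-1)*z/(z-1)
=z^(0)/(z-1)

Answer: 1/(z-1)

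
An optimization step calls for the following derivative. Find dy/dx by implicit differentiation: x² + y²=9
Differentiate both sides: 2x+2y·(dy/dx)=0
Solve: dy/dx=-2x/(2y)=-x/y

Answer: dy/dx=-x/y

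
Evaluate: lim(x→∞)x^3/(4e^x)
Apply L'Hôpital 3 times (∞/∞ each time):
Eventually get 3!/(4e^x) → 0

Answer: 0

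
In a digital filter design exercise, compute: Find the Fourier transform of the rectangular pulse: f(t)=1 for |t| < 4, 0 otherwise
F(omega)=integral from -4 to 4 of e^(-j*omega*t) dt
=2*sin(4*omega)/omega=8*sinc(4*omega/pi)

Answer: 2*sin(4*omega)/omega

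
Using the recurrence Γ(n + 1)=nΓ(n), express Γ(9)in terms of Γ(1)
Γ(9) = 8Γ(8) = 8·7Γ(7) = ... = 8!·Γ(1) = 40320·Γ(1)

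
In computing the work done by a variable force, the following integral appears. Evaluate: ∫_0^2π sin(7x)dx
Antiderivative: -cos(7x)/7
Evaluate at bounds: [-cos(7·2π)/7] - [-cos(7·0)/7]
=(-(1) + (1))/7=0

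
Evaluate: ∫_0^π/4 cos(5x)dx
Antiderivative: sin(5x)/5
Evaluate at bounds: [sin(5·π/4)/5] - [sin(5·0)/5]
= ((-√2/2) - (0))/5 = -√2/10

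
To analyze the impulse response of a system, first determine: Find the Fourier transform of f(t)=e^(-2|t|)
Using the standard pair: F{e^(-a|t|)} = 2a/(a^2+omega^2)
With a = 2: F(omega) = 4/(4+omega^2)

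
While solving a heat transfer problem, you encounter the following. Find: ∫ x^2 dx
Using power rule: ∫ x^2 dx=1/3 x^3 + C=(1/3)x^3 + C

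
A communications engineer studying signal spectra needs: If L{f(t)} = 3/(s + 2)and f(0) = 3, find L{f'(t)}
L{f'(t)} = s·F(s) - f(0) = 3s/(s+2)-3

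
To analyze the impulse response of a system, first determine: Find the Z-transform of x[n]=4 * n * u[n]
Z{n * u[n]} = z/(z-1)^2
By linearity: Z{4 * n * u[n]} = 4z/(z-1)^2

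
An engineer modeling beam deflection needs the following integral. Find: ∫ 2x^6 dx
Using power rule: ∫ 2x^6 dx = 2/7 x^7 + C = (2/7)x^7 + C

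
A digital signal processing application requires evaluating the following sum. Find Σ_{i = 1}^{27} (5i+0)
=5·Σ i+0·27=5·378+0=1890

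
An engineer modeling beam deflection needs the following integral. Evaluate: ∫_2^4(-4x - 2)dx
Step 1: Find antiderivative F(x) = -2x^2-2x
Step 2: F(4) - F(2) = -40 - (-12) = -28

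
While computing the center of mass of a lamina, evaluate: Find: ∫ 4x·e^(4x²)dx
Let u=4x², du=8x dx
∫ (1/2)e^u du=e^u/2+C

Answer: e^(4x²)/2+C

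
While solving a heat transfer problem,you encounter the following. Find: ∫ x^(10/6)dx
Power rule: ∫ x^(5/3) dx = x^(8/3)/(8/3) + C

Answer: (3/8)·x^(8/3) + C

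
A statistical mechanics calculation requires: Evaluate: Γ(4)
Γ(n)=(n-1)! for positive integers
Γ(4)=3!=6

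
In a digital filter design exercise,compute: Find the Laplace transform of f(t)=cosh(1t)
L{cosh(at)} = s/(s²-a²)
L{cosh(1t)} = s/(s²-1)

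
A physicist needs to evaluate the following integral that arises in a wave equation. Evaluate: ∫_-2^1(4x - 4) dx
Step 1: Find antiderivative F(x) = 2x^2 - 4x
Step 2: F(1) - F(-2) = -2 - (16) = -18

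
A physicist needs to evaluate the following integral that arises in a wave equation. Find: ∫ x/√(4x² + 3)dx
Let u=4x² + 3, du=8x dx
∫ (1/8)·u^(-1/2) du=√u/4 + C

Answer: √(4x² + 3)/4 + C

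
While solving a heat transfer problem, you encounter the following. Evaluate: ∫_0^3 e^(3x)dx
Antiderivative: (1/3)e^(3x)
Evaluate: (1/3)(e^9 - 1)

Answer: (e^9 - 1)/3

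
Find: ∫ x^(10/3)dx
Power rule: ∫ x^(10/3) dx=x^(13/3)/(13/3)+C

Answer: (3/13)·x^(13/3)+C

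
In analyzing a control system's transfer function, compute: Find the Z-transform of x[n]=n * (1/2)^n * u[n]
Using the property Z{n*a^n*u[n]} = az/(z-a)^2
With a = 1/2: X(z) = (1/2)z/(z - 1/2)^2, |z| > 1/2

Answer: (1/2)z/(z - 1/2)^2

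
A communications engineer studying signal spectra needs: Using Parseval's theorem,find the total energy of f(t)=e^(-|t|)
Parseval's theorem: E=integral |f(t)|^2 dt=(1/2pi) integral |F(omega)|^2 domega
E=integral_{-inf}^{inf} e^(-2|t|) dt=2*integral_0^inf e^(-2t) dt=2/(2*1)=1/1

Answer: 1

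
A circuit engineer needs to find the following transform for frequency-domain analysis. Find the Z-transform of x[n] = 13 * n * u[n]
Z{n*u[n]} = z/(z-1)^2
By linearity: Z{13*n*u[n]} = 13z/(z-1)^2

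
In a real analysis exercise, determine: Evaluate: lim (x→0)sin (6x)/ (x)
L'Hôpital (0/0): lim 6cos(6x)/1=6/1

Answer: 6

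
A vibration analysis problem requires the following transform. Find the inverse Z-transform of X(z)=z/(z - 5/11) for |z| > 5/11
Standard pair: z/(z-a) <-> a^n*u[n] for causal signals
With a=5/11: x[n]=(5/11)^n*u[n]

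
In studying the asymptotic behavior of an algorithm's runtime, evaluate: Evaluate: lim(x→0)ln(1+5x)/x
L'Hôpital (0/0): lim 5/(1+5x) / 1 = 5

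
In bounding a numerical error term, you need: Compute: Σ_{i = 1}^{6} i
Using formula: Σ i^1=n(n+1)/2=6·7/2=21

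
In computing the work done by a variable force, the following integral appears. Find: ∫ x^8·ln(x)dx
By parts: u = ln(x), dv = x^8 dx
du = 1/x dx, v = x^9/9
= x^9·ln(x)/9 - ∫ x^8/9 dx
= x^9·ln(x)/9 - x^9/81 + C

Answer: x^9(ln(x)/9 - 1/81) + C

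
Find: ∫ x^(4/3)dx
Power rule: ∫ x^(4/3) dx=x^(7/3)/(7/3)+C

Answer: (3/7)·x^(7/3)+C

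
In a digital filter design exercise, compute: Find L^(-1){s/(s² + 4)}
L^(-1){s/(s²+w²)} = cos(wt)
Here w = 2

Answer: cos(2t)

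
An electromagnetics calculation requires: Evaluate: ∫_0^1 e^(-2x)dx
Antiderivative: (1/(-2))e^(-2x)
Evaluate: (1/(-2))(e^-2-1)

Answer: (e^-2-1)/(-2)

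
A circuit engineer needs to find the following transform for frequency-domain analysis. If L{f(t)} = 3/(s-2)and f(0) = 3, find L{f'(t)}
L{f'(t)}=s·F(s) - f(0)=3s/(s-2) - 3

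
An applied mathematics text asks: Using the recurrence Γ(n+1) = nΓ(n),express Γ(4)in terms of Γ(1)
Γ(4) = 3Γ(3) = 3·2Γ(2) = ... = 3!·Γ(1) = 6·Γ(1)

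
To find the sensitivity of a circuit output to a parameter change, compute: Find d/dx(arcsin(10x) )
d/dx[arcsin(u)] = u'/√(1-u²), u = 10x, u' = 10

Answer: 10/√(1-100x²)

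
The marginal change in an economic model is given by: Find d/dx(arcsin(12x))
d/dx[arcsin(u)] = u'/√(1-u²), u = 12x, u' = 12

Answer: 12/√(1 - 144x²)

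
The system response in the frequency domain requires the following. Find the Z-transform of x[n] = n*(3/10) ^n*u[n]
Using the property Z{n * a^n * u[n]} = az/(z-a)^2
With a = 3/10: X(z) = (3/10)z/(z - 3/10)^2, |z| > 3/10

Answer: (3/10)z/(z - 3/10)^2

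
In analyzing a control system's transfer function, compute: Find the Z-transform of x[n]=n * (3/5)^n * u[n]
Using the property Z{n * a^n * u[n]} = az/(z-a)^2
With a = 3/5: X(z) = (3/5)z/(z - 3/5)^2, |z| > 3/5

Answer: (3/5)z/(z - 3/5)^2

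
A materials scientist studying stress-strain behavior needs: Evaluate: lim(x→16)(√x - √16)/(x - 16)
Multiply by conjugate (√x+√16)/(√x+√16):
=(x - 16)/((x - 16)(√x+√16))=1/(√x+√16)
As x → 16: 1/(2√16)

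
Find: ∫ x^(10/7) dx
Power rule: ∫ x^(10/7) dx = x^(17/7)/(17/7) + C

Answer: (7/17)·x^(17/7) + C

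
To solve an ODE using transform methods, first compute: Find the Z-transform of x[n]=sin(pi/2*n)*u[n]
Z{sin(w0 * n) * u[n]}=z * sin(w0)/(z^2-2z * cos(w0)+1)
With w0=pi/2: X(z)=z * sin(pi/2)/(z^2-2z * cos(pi/2)+1)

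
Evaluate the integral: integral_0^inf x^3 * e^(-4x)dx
This is a Gamma integral. Substitute u = 4x (du = 4 dx):
integral_0^inf x^3 * e^(-4x) dx = (1/4^4) integral_0^inf u^3 * e^(-u) du
= Gamma(4)/4^4 = 3!/4^4 = 6/256

Answer: 3/128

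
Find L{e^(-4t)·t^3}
First shifting: L{e^(at)f(t)} = F(s-a)
L{t^3} = 6/s^4
Shift s → s + 4: 6/(s + 4)^4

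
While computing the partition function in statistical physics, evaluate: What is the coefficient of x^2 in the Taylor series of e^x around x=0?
Taylor series of e^x=Σ x^n/n!
Coefficient of x^2=1/2!=1/2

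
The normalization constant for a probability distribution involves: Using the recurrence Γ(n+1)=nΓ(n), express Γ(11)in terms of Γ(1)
Γ(11)=10Γ(10)=10·9Γ(9)=...=10!·Γ(1)=3628800·Γ(1)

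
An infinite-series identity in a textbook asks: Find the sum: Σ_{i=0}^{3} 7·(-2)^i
Geometric series: S=a(1 - r^n)/(1 - r)
a=7, r=-2, n=4
S=7(1 - 16)/3=-35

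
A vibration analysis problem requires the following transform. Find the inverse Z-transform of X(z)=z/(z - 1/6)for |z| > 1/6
Standard pair: z/(z-a) <-> a^n * u[n] for causal signals
With a = 1/6: x[n] = (1/6)^n * u[n]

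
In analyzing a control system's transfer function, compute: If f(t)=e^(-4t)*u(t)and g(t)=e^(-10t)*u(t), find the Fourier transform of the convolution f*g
By the convolution theorem: F{f * g}=F(omega) * G(omega)
F(omega)=1/(4 + j * omega), G(omega)=1/(10 + j * omega)
F{f * g}=1/((4 + j * omega)(10 + j * omega))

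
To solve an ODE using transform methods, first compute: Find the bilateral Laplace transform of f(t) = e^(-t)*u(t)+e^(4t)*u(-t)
For e^(-t) * u(t): L=1/(s + 1), Re(s) > -1
For e^(4t) * u(-t): L=-1/(s-4), Re(s) < 4
Combined: F(s)=1/(s + 1) - 1/(s-4), -1 < Re(s) < 4

Answer: 1/(s + 1) - 1/(s-4), ROC: -1 < Re(s) < 4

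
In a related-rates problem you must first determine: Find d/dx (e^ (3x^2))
Chain rule: d/dx[e^u]=e^u · u' where u=3x^2
u'=6x

Answer: 6x·e^(3x^2)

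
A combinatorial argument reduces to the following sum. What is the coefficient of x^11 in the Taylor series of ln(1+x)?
ln(1 + x)=Σ (-1)^(n + 1) x^n/n
Coefficient of x^11=(-1)^12/11=1/11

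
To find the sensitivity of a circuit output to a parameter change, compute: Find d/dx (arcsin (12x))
d/dx[arcsin(u)] = u'/√(1-u²), u = 12x, u' = 12

Answer: 12/√(1-144x²)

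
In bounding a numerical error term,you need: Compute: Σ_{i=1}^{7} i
Using formula: Σ i^1=n(n+1)/2=7·8/2=28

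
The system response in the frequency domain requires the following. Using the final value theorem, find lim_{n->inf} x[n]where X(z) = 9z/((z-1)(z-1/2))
Final value theorem: lim x[n] = lim_{z->1} (z-1) * X(z)
(z-1) * X(z) = 9z/(z-1/2)
As z->1: 9/(1 - 1/2) = 9/(1/2) = 18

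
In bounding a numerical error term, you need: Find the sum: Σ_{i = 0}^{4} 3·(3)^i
Geometric series: S = a(1 - r^n)/(1 - r)
a = 3, r = 3, n = 5
S = 3(1 - 243)/-2 = 363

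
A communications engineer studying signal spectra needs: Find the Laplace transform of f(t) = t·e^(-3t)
L{t·e^(at)} = 1/(s-a)²
L{t·e^(-3t)} = 1/(s+3)²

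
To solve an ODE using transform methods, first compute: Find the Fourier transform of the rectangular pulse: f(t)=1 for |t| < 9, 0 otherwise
F(omega) = integral from -9 to 9 of e^(-j*omega*t) dt
= 2*sin(9*omega)/omega = 18*sinc(9*omega/pi)

Answer: 2*sin(9*omega)/omega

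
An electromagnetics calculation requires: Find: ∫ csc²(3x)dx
Since d/dx[-cot(3x)]=3csc²(3x), integral=-cot(3x)/3 + C

Answer: (-1/3)cot(3x) + C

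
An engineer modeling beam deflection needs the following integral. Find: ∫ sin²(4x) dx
Using identity sin²(u) = (1 - cos(2u))/2:
∫ (1 - cos(8x))/2 dx = x/2 - sin(8x)/16+C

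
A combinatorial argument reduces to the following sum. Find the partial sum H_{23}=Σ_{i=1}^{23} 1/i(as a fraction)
H_23=1 + 1/2 + 1/3 + ... + 1/23
=444316699/118982864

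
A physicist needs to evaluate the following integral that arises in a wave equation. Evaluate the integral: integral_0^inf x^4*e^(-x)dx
This is a Gamma integral. Substitute u = 1x:
integral_0^inf x^4 * e^(-x) dx = (1/1^5) integral_0^inf u^4 * e^(-u) du
= Gamma(5)/1^5 = 4!/1^5 = 24/1

Answer: 24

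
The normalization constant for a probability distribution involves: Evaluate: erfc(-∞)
erfc(x) = 1 - erf(x); erfc(-∞) = 1 - erf(-∞) = 1 - (-1) = 2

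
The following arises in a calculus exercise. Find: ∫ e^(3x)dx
Since d/dx[e^(3x)]=3e^(3x), we get 1/3 e^(3x)+C

Answer: (1/3)e^(3x)+C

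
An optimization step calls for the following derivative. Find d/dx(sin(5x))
Chain rule: d/dx[sin(u)] = cos(u)·u' where u = 5x
u' = 5

Answer: 5·cos(5x)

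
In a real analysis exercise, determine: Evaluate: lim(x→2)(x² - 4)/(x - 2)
Factor: (x² - 4)=(x-2)(x+2)
Cancel (x-2): lim(x→2) (x+2)=4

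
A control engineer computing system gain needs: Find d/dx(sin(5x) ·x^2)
Product rule: (fg)'=f'g+fg'
f=sin(5x), f'=5·cos(5x)
g=x^2, g'=2x

Answer: 5·cos(5x)·x^2+2·sin(5x)·x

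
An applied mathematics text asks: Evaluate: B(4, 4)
B(x,y) = Γ(x)Γ(y)/Γ(x + y) = (x-1)!(y-1)!/(x + y-1)!
B(4,4) = 3!·3!/7! = 1/140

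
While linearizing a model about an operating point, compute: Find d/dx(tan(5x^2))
Chain rule: d/dx[tan(u)]=sec²(u)·u' where u=5x^2
u'=10x

Answer: 10x·sec²(5x^2)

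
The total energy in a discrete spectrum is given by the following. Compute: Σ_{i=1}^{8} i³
Using formula: Σ i^3=[n(n + 1)/2]²=[8·9/2]²=1296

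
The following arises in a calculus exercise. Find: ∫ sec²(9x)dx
Since d/dx[tan(9x)]=9sec²(9x), integral=tan(9x)/9 + C

Answer: (1/9)tan(9x) + C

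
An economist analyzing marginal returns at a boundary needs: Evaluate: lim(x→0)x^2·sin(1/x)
Squeeze theorem: -|x^2| ≤ x^2·sin(1/x) ≤ |x^2|
Since x^2 → 0 as x → 0, by squeeze theorem the limit is 0

Answer: 0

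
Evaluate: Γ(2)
Γ(n)=(n-1)! for positive integers
Γ(2)=1!=1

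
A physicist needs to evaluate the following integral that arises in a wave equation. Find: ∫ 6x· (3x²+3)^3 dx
Let u=3x²+3, du=6x dx
∫ u^3 du=u^4/4+C

Answer: (3x²+3)^4/4+C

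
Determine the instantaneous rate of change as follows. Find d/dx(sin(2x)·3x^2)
Product rule: (fg)' = f'g+fg'
f = sin(2x), f' = 2·cos(2x)
g = 3x^2, g' = 6x

Answer: 6·cos(2x)·x^2+6·sin(2x)·x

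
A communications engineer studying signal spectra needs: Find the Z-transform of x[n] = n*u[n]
Standard pair: Z{n * u[n]}=z/(z-1)^2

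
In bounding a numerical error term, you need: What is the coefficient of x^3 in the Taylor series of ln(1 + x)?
ln(1 + x)=Σ (-1)^(n + 1) x^n/n
Coefficient of x^3=(-1)^4/3=1/3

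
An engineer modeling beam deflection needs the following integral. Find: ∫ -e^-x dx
Since d/dx[e^-x]=- e^-x, we get 1e^-x+C

Answer: e^-x+C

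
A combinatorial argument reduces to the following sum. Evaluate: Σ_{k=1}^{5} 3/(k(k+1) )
Partial fractions: 3/(k(k + 1))=3/k - 3/(k + 1)
Telescoping sum: 3(1 - 1/6)=3·5/6

Answer: 5/2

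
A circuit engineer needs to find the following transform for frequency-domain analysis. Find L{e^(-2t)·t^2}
First shifting: L{e^(at)f(t)}=F(s-a)
L{t^2}=2/s^3
Shift s → s+2: 2/(s+2)^3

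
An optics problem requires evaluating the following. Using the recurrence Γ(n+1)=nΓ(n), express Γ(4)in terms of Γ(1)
Γ(4)=3Γ(3)=3·2Γ(2)=...=3!·Γ(1)=6·Γ(1)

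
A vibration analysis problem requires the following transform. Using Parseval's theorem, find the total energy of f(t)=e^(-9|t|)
Parseval's theorem: E = integral |f(t)|^2 dt = (1/2pi) integral |F(omega)|^2 domega
E = integral_{-inf}^{inf} e^(-18|t|) dt = 2*integral_0^inf e^(-18t) dt = 2/(2*9) = 1/9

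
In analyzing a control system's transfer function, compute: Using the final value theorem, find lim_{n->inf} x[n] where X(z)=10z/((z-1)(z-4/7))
Final value theorem: lim x[n]=lim_{z->1} (z-1)*X(z)
(z-1)*X(z)=10z/(z-4/7)
As z->1: 10/(1-4/7)=10/(3/7)=70/3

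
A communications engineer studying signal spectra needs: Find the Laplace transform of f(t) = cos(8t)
L{cos(wt)} = s/(s² + w²)
L{cos(8t)} = s/(s² + 64)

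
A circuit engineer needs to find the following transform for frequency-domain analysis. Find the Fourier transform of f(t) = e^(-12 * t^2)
The Fourier transform of a Gaussian e^(-a * t^2) is sqrt(pi/a) * e^(-omega^2/(4a)).
With a=12: F(omega)=sqrt(pi/12) * e^(-omega^2/48)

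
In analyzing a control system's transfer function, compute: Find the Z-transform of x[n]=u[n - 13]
Using the time-shift property: Z{u[n-13]}=z^(-13)*z/(z-1)
=z^(-12)/(z-1)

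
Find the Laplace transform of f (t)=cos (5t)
L{cos(wt)} = s/(s² + w²)
L{cos(5t)} = s/(s² + 25)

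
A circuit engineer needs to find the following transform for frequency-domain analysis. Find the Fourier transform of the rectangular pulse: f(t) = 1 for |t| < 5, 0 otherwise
F(omega)=integral from -5 to 5 of e^(-j * omega * t) dt
=2 * sin(5 * omega)/omega=10 * sinc(5 * omega/pi)

Answer: 2 * sin(5 * omega)/omega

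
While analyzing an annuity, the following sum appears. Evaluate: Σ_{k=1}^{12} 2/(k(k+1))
Partial fractions: 2/(k(k+1))=2/k - 2/(k+1)
Telescoping sum: 2(1-1/13)=2·12/13

Answer: 24/13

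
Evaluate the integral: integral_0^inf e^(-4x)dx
integral_0^inf e^(-4x) dx=[-1/4 * e^(-4x)]_0^inf
=0 - (-1/4)=1/4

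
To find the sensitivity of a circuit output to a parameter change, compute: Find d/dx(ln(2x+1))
Chain rule: d/dx[ln(u)] = u'/u where u = 2x+1
u' = 2

Answer: (2)/(2x+1)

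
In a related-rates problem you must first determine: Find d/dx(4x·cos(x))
Product rule: (fg)'=f'g + fg'
f=4x, f'=4
g=cos(x), g'=-sin(x)

Answer: 4·cos(x) - 4x·sin(x)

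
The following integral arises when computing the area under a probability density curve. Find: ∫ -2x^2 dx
Using power rule: ∫ -2x^2 dx=-2/3 x^3+C=(-2/3)x^3+C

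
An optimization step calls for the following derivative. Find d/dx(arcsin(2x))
d/dx[arcsin(u)]=u'/√(1-u²), u=2x, u'=2

Answer: 2/√(1 - 4x²)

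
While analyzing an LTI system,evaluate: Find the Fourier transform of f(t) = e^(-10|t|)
Using the standard pair: F{e^(-a|t|)} = 2a/(a^2+omega^2)
With a = 10: F(omega) = 20/(100+omega^2)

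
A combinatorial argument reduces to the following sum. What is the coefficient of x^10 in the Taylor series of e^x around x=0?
Taylor series of e^x=Σ x^n/n!
Coefficient of x^10=1/10!=1/3628800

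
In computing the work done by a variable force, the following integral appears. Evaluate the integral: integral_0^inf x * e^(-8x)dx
This is a Gamma integral. Substitute u=8x (du=8 dx):
integral_0^inf x * e^(-8x) dx=(1/8^2) integral_0^inf u^1 * e^(-u) du
=Gamma(2)/8^2=1!/8^2=1/64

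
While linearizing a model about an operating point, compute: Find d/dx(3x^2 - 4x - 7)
Power rule: d/dx(ax^n)=n·a·x^(n-1)
Term by term: 6·x - 4

Answer: 6x - 4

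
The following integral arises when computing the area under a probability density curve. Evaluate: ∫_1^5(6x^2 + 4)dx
Step 1: Find antiderivative F(x)=2x^3 + 4x
Step 2: F(5) - F(1)=270 - (6)=264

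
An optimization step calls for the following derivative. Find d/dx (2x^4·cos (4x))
Product rule: (fg)'=f'g + fg'
f=2x^4, f'=8x^3
g=cos(4x), g'=-4·sin(4x)

Answer: 8x^3·cos(4x) - 8x^4·sin(4x)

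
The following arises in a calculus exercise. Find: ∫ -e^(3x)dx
Since d/dx[e^(3x)]=3e^(3x), we get -1/3 e^(3x)+C

Answer: (-1/3)e^(3x)+C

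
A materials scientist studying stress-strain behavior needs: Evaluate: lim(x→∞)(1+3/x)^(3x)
Rewrite as [(1+3/x)^x]^3.
lim(1+3/x)^x=e^3, so limit=(e^3)^3=e^9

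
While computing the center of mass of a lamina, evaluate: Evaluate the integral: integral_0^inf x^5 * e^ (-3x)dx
This is a Gamma integral. Substitute u = 3x (du = 3 dx):
integral_0^inf x^5 * e^(-3x) dx = (1/3^6) integral_0^inf u^5 * e^(-u) du
= Gamma(6)/3^6 = 5!/3^6 = 120/729

Answer: 40/243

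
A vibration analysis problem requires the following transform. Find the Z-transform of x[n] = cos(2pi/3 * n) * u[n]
Z{cos(w0 * n) * u[n]} = z(z - cos(w0))/(z^2-2z * cos(w0)+1)
With w0 = 2pi/3: X(z) = z(z - cos(2pi/3))/(z^2-2z * cos(2pi/3)+1)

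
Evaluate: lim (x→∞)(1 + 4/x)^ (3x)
Rewrite as [(1+4/x)^x]^3.
lim(1+4/x)^x = e^4, so limit = (e^4)^3 = e^12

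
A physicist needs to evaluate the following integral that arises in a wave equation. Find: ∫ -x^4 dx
Using power rule: ∫ -x^4 dx=-1/5 x^5 + C=(-1/5)x^5 + C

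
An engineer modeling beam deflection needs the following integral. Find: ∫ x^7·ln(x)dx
By parts: u = ln(x), dv = x^7 dx
du = 1/x dx, v = x^8/8
= x^8·ln(x)/8 - ∫ x^7/8 dx
= x^8·ln(x)/8 - x^8/64+C

Answer: x^8(ln(x)/8-1/64)+C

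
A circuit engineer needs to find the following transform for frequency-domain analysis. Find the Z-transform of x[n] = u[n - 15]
Using the time-shift property: Z{u[n-15]} = z^(-15) * z/(z-1)
= z^(-14)/(z-1)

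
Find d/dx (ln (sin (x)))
Chain rule: d/dx[ln(u)]=u'/u where u=sin(x)
u'=cos(x)

Answer: (cos(x))/(sin(x))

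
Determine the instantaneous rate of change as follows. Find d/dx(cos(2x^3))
Chain rule: d/dx[cos(u)] = -sin(u)·u' where u = 2x^3
u' = 6x^2

Answer: -6x^2·sin(2x^3)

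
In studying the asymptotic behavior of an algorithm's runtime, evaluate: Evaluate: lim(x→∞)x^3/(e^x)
Apply L'Hôpital 3 times (∞/∞ each time):
Eventually get 3!/(e^x) → 0

Answer: 0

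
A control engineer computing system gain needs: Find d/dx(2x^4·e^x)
Product rule: (fg)'=f'g + fg'
f=2x^4, f'=8x^3
g=e^x, g'=e^x

Answer: 8x^3·e^x + 2x^4·e^x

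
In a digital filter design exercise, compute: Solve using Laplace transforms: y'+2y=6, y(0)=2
Take L of both sides: sY(s)-2+2Y(s) = 6/s
Y(s)(s+2) = 6/s+2
Y(s) = 6/(s(s+2))+2/(s+2)
Partial fractions: 6/(s(s+2)) = 3/s - 3/(s+2)
So Y(s) = 3/s - 1/(s+2)
Inverse transform (L^(-1){1/s} = 1, L^(-1){1/(s+2)} = e^(-2t)):

Answer: y(t) = 3 - e^(-2t)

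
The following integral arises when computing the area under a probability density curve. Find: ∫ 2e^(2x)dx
Since d/dx[e^(2x)]=2e^(2x), we get 1 e^(2x)+C

Answer: e^(2x)+C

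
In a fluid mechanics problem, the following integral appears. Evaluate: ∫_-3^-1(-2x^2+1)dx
Step 1: Find antiderivative F(x) = (-2/3)x^3+x
Step 2: F(-1) - F(-3) = -1/3 - (15) = -46/3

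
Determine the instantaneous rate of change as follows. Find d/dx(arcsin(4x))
d/dx[arcsin(u)]=u'/√(1-u²), u=4x, u'=4

Answer: 4/√(1 - 16x²)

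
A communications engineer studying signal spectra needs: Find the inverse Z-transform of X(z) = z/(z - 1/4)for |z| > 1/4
Standard pair: z/(z-a) <-> a^n*u[n] for causal signals
With a = 1/4: x[n] = (1/4)^n*u[n]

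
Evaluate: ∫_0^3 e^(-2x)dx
Antiderivative: (1/(-2))e^(-2x)
Evaluate: (1/(-2))(e^-6 - 1)

Answer: (e^-6 - 1)/(-2)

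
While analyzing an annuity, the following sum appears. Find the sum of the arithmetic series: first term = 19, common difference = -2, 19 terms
Last term: a_n = 19 + (19 - 1)·-2 = -17
Sum = n(a_1 + a_n)/2 = 19(19 + (-17))/2 = 19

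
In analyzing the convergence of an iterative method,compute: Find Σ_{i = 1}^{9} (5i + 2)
= 5·Σ i + 2·9 = 5·45 + 18 = 243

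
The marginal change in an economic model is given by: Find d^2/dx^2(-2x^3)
Apply power rule 2 times:
d^1: -6x^2
d^2: -12x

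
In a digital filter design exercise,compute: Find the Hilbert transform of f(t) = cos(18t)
The Hilbert transform shifts each frequency component by -pi/2.
H{cos(wt)}=sin(wt)
With w=18: H{cos(18t)}=sin(18t)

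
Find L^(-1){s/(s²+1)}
L^(-1){s/(s² + w²)} = cos(wt)
Here w = 1

Answer: cos(t)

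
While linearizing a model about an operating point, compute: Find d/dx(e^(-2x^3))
Chain rule: d/dx[e^u] = e^u · u' where u = -2x^3
u' = -6x^2

Answer: -6x^2·e^(-2x^3)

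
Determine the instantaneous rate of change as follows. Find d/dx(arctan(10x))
d/dx[arctan(u)] = u'/(1 + u²), u = 10x, u' = 10

Answer: 10/(1 + 100x²)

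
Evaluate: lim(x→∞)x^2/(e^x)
Apply L'Hôpital 2 times (∞/∞ each time):
Eventually get 2!/(e^x) → 0

Answer: 0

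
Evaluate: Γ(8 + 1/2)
Γ(n + 1/2)=(2n)!√π/(4^n·n!)
=20922789888000√π/(65536·40320)=(2027025/256)·√π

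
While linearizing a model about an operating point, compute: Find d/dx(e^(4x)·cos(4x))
Product rule: (fg)'=f'g+fg'
f=e^(4x), f'=4·e^(4x)
g=cos(4x), g'=-4·sin(4x)

Answer: 4·e^(4x)·cos(4x)-4·e^(4x)·sin(4x)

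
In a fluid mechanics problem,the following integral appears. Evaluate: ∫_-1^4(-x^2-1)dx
Step 1: Find antiderivative F(x)=(-1/3)x^3 - x
Step 2: F(4) - F(-1)=-76/3 - (4/3)=-80/3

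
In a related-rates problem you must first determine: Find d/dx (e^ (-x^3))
Chain rule: d/dx[e^u] = e^u · u' where u = -x^3
u' = -3x^2

Answer: -3x^2·e^(-x^3)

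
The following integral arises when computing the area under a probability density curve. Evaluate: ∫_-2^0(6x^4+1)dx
Step 1: Find antiderivative F(x)=(6/5)x^5 + x
Step 2: F(0) - F(-2)=0 - (-202/5)=202/5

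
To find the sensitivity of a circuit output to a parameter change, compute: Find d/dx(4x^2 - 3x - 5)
Power rule: d/dx(ax^n)=n·a·x^(n-1)
Term by term: 8·x - 3

Answer: 8x - 3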